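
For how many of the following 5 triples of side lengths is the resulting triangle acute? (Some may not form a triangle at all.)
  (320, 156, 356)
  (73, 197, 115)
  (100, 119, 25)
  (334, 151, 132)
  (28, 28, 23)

(320,156,356): 156²+320² = 126736 = 356² → right
(73,197,115): 73+115 ≤ 197, not a triangle
(100,119,25): 25²+100² = 10625 < 14161 = 119² → obtuse
(334,151,132): 132+151 ≤ 334, not a triangle
(28,28,23): 23²+28² = 1313 > 784 = 28² → acute
1 of the 5 is acute.

1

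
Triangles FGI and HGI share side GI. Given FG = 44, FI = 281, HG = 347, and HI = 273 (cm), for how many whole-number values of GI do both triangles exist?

From triangle FGI: 237 < GI < 325.
From triangle HGI: 74 < GI < 620.
Intersection: 237 < GI < 325, so integers 238 through 324: 87 values.

87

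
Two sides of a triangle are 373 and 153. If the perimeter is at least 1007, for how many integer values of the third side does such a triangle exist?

Triangle inequality: 220 < x < 526. Perimeter ≥ 1007 gives x ≥ 1007 − 373 − 153 = 481.
So 481 ≤ x < 526; integers 481 through 525: 45 values.

45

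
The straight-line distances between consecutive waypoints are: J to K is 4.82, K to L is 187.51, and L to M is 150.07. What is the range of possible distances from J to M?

32.62 ≤ JM ≤ 342.40

The maximum is all hops collinear in one direction: 4.82 + 187.51 + 150.07 = 342.40.
The longest hop is 187.51; the others sum to 154.89. Folding the others back against it leaves at least 187.51 − 154.89 = 32.62.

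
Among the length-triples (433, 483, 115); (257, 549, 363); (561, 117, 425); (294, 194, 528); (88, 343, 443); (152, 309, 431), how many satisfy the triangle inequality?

(115,433,483): 115+433 > 483 → valid
(257,363,549): 257+363 > 549 → valid
(117,425,561): 117+425 ≤ 561 → not valid
(194,294,528): 194+294 ≤ 528 → not valid
(88,343,443): 88+343 ≤ 443 → not valid
(152,309,431): 152+309 > 431 → valid
3 of the 6 triples form a triangle.

3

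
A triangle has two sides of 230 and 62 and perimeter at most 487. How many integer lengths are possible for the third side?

Triangle inequality: 168 < x < 292. Perimeter ≤ 487 gives x ≤ 487 − 230 − 62 = 195.
So 168 < x ≤ 195; integers 169 through 195: 27 values.

27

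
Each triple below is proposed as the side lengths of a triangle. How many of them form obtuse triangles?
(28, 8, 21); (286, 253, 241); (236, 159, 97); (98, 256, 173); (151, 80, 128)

(28,8,21): 8²+21² = 505 < 784 = 28² → obtuse
(286,253,241): 241²+253² = 122090 > 81796 = 286² → acute
(236,159,97): 97²+159² = 34690 < 55696 = 236² → obtuse
(98,256,173): 98²+173² = 39533 < 65536 = 256² → obtuse
(151,80,128): 80²+128² = 22784 < 22801 = 151² → obtuse
4 of the 5 are obtuse.

4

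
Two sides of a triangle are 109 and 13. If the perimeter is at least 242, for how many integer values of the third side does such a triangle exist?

Triangle inequality: 96 < x < 122. Perimeter ≥ 242 gives x ≥ 242 − 109 − 13 = 120.
So 120 ≤ x < 122; integers 120 through 121: 2 values.

2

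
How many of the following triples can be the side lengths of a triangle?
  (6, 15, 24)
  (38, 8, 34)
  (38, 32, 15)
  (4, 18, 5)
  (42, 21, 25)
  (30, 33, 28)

4

(6,15,24): 6+15 ≤ 24 → not valid
(8,34,38): 8+34 > 38 → valid
(15,32,38): 15+32 > 38 → valid
(4,5,18): 4+5 ≤ 18 → not valid
(21,25,42): 21+25 > 42 → valid
(28,30,33): 28+30 > 33 → valid
4 of the 6 triples form a triangle.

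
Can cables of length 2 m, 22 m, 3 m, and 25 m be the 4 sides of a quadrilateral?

Yes

A quadrilateral exists iff every side is shorter than the sum of the others — equivalently, the longest side is less than the sum of the rest.
Longest side 25 < 27 (sum of the remaining 3), so yes.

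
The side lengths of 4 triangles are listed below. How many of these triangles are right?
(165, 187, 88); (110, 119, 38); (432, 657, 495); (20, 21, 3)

(165,187,88): 88²+165² = 34969 = 187² → right
(110,119,38): 38²+110² = 13544 < 14161 = 119² → obtuse
(432,657,495): 432²+495² = 431649 = 657² → right
(20,21,3): 3²+20² = 409 < 441 = 21² → obtuse
2 of the 4 are right.

2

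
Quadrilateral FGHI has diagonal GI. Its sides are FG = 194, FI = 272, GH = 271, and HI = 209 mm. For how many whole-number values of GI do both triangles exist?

From triangle FGI: 78 < GI < 466.
From triangle HGI: 62 < GI < 480.
Intersection: 78 < GI < 466, so integers 79 through 465: 387 values.

387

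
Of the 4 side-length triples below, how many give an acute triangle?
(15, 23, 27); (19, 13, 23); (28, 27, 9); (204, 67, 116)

(15,23,27): 15²+23² = 754 > 729 = 27² → acute
(19,13,23): 13²+19² = 530 > 529 = 23² → acute
(28,27,9): 9²+27² = 810 > 784 = 28² → acute
(204,67,116): 67+116 ≤ 204, not a triangle
3 of the 4 are acute.

3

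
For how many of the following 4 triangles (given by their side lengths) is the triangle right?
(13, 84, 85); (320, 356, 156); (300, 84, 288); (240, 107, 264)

(13,84,85): 13²+84² = 7225 = 85² → right
(320,356,156): 156²+320² = 126736 = 356² → right
(300,84,288): 84²+288² = 90000 = 300² → right
(240,107,264): 107²+240² = 69049 < 69696 = 264² → obtuse
3 of the 4 are right.

3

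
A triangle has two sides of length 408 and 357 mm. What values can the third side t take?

51 < t < 765 (mm)

By the triangle inequality, t must be less than 408 + 357 = 765 and greater than |408 − 357| = 51.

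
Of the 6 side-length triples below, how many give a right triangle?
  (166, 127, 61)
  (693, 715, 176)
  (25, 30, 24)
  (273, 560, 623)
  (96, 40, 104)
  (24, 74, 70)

(166,127,61): 61²+127² = 19850 < 27556 = 166² → obtuse
(693,715,176): 176²+693² = 511225 = 715² → right
(25,30,24): 24²+25² = 1201 > 900 = 30² → acute
(273,560,623): 273²+560² = 388129 = 623² → right
(96,40,104): 40²+96² = 10816 = 104² → right
(24,74,70): 24²+70² = 5476 = 74² → right
4 of the 6 are right.

4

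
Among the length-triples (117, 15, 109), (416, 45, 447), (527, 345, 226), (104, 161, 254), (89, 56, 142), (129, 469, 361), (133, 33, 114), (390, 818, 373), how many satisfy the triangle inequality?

7

(15,109,117): 15+109 > 117 → valid
(45,416,447): 45+416 > 447 → valid
(226,345,527): 226+345 > 527 → valid
(104,161,254): 104+161 > 254 → valid
(56,89,142): 56+89 > 142 → valid
(129,361,469): 129+361 > 469 → valid
(33,114,133): 33+114 > 133 → valid
(373,390,818): 373+390 ≤ 818 → not valid
7 of the 8 triples form a triangle.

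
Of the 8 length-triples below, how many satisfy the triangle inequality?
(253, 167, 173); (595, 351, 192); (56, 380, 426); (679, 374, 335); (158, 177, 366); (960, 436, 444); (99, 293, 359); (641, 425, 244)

5

(167,173,253): 167+173 > 253 → valid
(192,351,595): 192+351 ≤ 595 → not valid
(56,380,426): 56+380 > 426 → valid
(335,374,679): 335+374 > 679 → valid
(158,177,366): 158+177 ≤ 366 → not valid
(436,444,960): 436+444 ≤ 960 → not valid
(99,293,359): 99+293 > 359 → valid
(244,425,641): 244+425 > 641 → valid
5 of the 8 triples form a triangle.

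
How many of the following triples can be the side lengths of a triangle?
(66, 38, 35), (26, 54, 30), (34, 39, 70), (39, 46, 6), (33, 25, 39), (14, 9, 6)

5

(35,38,66): 35+38 > 66 → valid
(26,30,54): 26+30 > 54 → valid
(34,39,70): 34+39 > 70 → valid
(6,39,46): 6+39 ≤ 46 → not valid
(25,33,39): 25+33 > 39 → valid
(6,9,14): 6+9 > 14 → valid
5 of the 6 triples form a triangle.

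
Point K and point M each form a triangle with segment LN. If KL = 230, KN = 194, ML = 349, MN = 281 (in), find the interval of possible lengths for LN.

68 < LN < 424

From triangle KLN: |230 − 194| < LN < 230 + 194, i.e. 36 < LN < 424.
From triangle MLN: 68 < LN < 630.
Both must hold, so LN lies in the intersection.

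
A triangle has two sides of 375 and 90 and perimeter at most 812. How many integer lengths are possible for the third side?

62

Triangle inequality: 285 < x < 465. Perimeter ≤ 812 gives x ≤ 812 − 375 − 90 = 347.
So 285 < x ≤ 347; integers 286 through 347: 62 values.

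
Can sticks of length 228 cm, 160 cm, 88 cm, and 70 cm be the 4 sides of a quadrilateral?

A quadrilateral exists iff every side is shorter than the sum of the others — equivalently, the longest side is less than the sum of the rest.
Longest side 228 < 318 (sum of the remaining 3), so yes.

Yes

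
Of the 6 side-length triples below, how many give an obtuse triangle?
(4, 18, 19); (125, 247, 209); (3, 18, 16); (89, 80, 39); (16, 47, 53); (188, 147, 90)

(4,18,19): 4²+18² = 340 < 361 = 19² → obtuse
(125,247,209): 125²+209² = 59306 < 61009 = 247² → obtuse
(3,18,16): 3²+16² = 265 < 324 = 18² → obtuse
(89,80,39): 39²+80² = 7921 = 89² → right
(16,47,53): 16²+47² = 2465 < 2809 = 53² → obtuse
(188,147,90): 90²+147² = 29709 < 35344 = 188² → obtuse
5 of the 6 are obtuse.

5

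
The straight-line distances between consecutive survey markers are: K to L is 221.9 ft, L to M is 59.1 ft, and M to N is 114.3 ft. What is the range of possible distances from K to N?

The maximum is all hops collinear in one direction: 221.9 + 59.1 + 114.3 = 395.3.
The longest hop is 221.9; the others sum to 173.4. Folding the others back against it leaves at least 221.9 − 173.4 = 48.5.

48.5 ≤ KN ≤ 395.3 ft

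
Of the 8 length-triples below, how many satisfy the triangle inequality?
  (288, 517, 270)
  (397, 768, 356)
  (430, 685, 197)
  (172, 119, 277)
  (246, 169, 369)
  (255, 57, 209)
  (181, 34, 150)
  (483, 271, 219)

6

(270,288,517): 270+288 > 517 → valid
(356,397,768): 356+397 ≤ 768 → not valid
(197,430,685): 197+430 ≤ 685 → not valid
(119,172,277): 119+172 > 277 → valid
(169,246,369): 169+246 > 369 → valid
(57,209,255): 57+209 > 255 → valid
(34,150,181): 34+150 > 181 → valid
(219,271,483): 219+271 > 483 → valid
6 of the 8 triples form a triangle.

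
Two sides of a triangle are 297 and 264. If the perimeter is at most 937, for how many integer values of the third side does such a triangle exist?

Triangle inequality: 33 < x < 561. Perimeter ≤ 937 gives x ≤ 937 − 297 − 264 = 376.
So 33 < x ≤ 376; integers 34 through 376: 343 values.

343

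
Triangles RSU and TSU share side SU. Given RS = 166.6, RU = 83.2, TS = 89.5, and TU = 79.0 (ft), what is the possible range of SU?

83.4 < SU < 168.5

From triangle RSU: |166.6 − 83.2| < SU < 166.6 + 83.2, i.e. 83.4 < SU < 249.8.
From triangle TSU: 10.5 < SU < 168.5.
Both must hold, so SU lies in the intersection.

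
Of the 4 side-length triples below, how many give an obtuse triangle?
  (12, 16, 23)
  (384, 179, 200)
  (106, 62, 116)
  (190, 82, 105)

1

(12,16,23): 12²+16² = 400 < 529 = 23² → obtuse
(384,179,200): 179+200 ≤ 384, not a triangle
(106,62,116): 62²+106² = 15080 > 13456 = 116² → acute
(190,82,105): 82+105 ≤ 190, not a triangle
1 of the 4 is obtuse.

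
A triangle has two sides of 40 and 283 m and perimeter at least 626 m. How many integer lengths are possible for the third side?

20

Triangle inequality: 243 < x < 323. Perimeter ≥ 626 gives x ≥ 626 − 40 − 283 = 303.
So 303 ≤ x < 323; integers 303 through 322: 20 values.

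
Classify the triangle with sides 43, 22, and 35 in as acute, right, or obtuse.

obtuse

Compare the square of the longest side to the sum of squares of the other two: 22² + 35² = 1709 < 1849 = 43².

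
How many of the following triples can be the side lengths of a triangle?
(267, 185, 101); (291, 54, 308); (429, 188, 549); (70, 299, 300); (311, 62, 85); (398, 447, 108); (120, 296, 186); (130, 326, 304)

7

(101,185,267): 101+185 > 267 → valid
(54,291,308): 54+291 > 308 → valid
(188,429,549): 188+429 > 549 → valid
(70,299,300): 70+299 > 300 → valid
(62,85,311): 62+85 ≤ 311 → not valid
(108,398,447): 108+398 > 447 → valid
(120,186,296): 120+186 > 296 → valid
(130,304,326): 130+304 > 326 → valid
7 of the 8 triples form a triangle.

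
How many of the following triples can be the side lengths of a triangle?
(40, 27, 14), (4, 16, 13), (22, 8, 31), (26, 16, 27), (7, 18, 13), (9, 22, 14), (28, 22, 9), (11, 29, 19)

(14,27,40): 14+27 > 40 → valid
(4,13,16): 4+13 > 16 → valid
(8,22,31): 8+22 ≤ 31 → not valid
(16,26,27): 16+26 > 27 → valid
(7,13,18): 7+13 > 18 → valid
(9,14,22): 9+14 > 22 → valid
(9,22,28): 9+22 > 28 → valid
(11,19,29): 11+19 > 29 → valid
7 of the 8 triples form a triangle.

7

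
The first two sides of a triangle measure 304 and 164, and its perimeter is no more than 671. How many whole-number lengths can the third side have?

Triangle inequality: 140 < x < 468. Perimeter ≤ 671 gives x ≤ 671 − 304 − 164 = 203.
So 140 < x ≤ 203; integers 141 through 203: 63 values.

63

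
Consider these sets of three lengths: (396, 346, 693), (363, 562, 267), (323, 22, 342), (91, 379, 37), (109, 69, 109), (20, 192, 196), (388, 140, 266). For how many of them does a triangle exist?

6

(346,396,693): 346+396 > 693 → valid
(267,363,562): 267+363 > 562 → valid
(22,323,342): 22+323 > 342 → valid
(37,91,379): 37+91 ≤ 379 → not valid
(69,109,109): 69+109 > 109 → valid
(20,192,196): 20+192 > 196 → valid
(140,266,388): 140+266 > 388 → valid
6 of the 7 triples form a triangle.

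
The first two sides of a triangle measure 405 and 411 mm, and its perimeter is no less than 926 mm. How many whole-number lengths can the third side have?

706

Triangle inequality: 6 < x < 816. Perimeter ≥ 926 gives x ≥ 926 − 405 − 411 = 110.
So 110 ≤ x < 816; integers 110 through 815: 706 values.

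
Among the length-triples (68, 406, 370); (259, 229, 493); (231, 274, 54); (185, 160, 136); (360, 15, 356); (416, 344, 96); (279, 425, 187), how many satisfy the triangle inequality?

(68,370,406): 68+370 > 406 → valid
(229,259,493): 229+259 ≤ 493 → not valid
(54,231,274): 54+231 > 274 → valid
(136,160,185): 136+160 > 185 → valid
(15,356,360): 15+356 > 360 → valid
(96,344,416): 96+344 > 416 → valid
(187,279,425): 187+279 > 425 → valid
6 of the 7 triples form a triangle.

6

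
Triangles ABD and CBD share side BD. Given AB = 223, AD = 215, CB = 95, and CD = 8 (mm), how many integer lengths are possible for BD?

15

From triangle ABD: 8 < BD < 438.
From triangle CBD: 87 < BD < 103.
Intersection: 87 < BD < 103, so integers 88 through 102: 15 values.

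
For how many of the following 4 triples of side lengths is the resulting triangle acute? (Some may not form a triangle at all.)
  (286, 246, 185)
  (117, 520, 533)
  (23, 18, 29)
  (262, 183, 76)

(286,246,185): 185²+246² = 94741 > 81796 = 286² → acute
(117,520,533): 117²+520² = 284089 = 533² → right
(23,18,29): 18²+23² = 853 > 841 = 29² → acute
(262,183,76): 76+183 ≤ 262, not a triangle
2 of the 4 are acute.

2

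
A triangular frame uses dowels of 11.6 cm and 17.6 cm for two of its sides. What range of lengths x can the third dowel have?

By the triangle inequality, x must be less than 11.6 + 17.6 = 29.2 and greater than |11.6 − 17.6| = 6.0.

6.0 < x < 29.2 (cm)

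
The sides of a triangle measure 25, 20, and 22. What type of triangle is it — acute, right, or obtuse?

Compare the square of the longest side to the sum of squares of the other two: 20² + 22² = 884 > 625 = 25².

acute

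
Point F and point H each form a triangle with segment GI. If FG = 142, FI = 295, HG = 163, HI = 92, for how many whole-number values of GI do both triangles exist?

101

From triangle FGI: 153 < GI < 437.
From triangle HGI: 71 < GI < 255.
Intersection: 153 < GI < 255, so integers 154 through 254: 101 values.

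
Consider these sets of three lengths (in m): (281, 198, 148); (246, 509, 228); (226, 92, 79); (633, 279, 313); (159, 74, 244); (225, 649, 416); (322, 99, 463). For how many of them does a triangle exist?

(148,198,281): 148+198 > 281 → valid
(228,246,509): 228+246 ≤ 509 → not valid
(79,92,226): 79+92 ≤ 226 → not valid
(279,313,633): 279+313 ≤ 633 → not valid
(74,159,244): 74+159 ≤ 244 → not valid
(225,416,649): 225+416 ≤ 649 → not valid
(99,322,463): 99+322 ≤ 463 → not valid
1 of the 7 triples forms a triangle.

1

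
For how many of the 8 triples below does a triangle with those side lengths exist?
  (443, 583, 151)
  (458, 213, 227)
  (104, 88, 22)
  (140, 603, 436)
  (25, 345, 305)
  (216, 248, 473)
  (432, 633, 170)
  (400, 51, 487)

(151,443,583): 151+443 > 583 → valid
(213,227,458): 213+227 ≤ 458 → not valid
(22,88,104): 22+88 > 104 → valid
(140,436,603): 140+436 ≤ 603 → not valid
(25,305,345): 25+305 ≤ 345 → not valid
(216,248,473): 216+248 ≤ 473 → not valid
(170,432,633): 170+432 ≤ 633 → not valid
(51,400,487): 51+400 ≤ 487 → not valid
2 of the 8 triples form a triangle.

2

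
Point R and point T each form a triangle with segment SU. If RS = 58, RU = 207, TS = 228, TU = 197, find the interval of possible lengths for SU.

149 < SU < 265

From triangle RSU: |58 − 207| < SU < 58 + 207, i.e. 149 < SU < 265.
From triangle TSU: 31 < SU < 425.
Both must hold, so SU lies in the intersection.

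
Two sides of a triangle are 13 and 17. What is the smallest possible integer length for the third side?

5

The third side must be strictly greater than |13 − 17| = 4.
The smallest integer above 4 is 5.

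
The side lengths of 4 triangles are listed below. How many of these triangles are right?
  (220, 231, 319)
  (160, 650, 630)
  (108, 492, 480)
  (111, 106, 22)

3

(220,231,319): 220²+231² = 101761 = 319² → right
(160,650,630): 160²+630² = 422500 = 650² → right
(108,492,480): 108²+480² = 242064 = 492² → right
(111,106,22): 22²+106² = 11720 < 12321 = 111² → obtuse
3 of the 4 are right.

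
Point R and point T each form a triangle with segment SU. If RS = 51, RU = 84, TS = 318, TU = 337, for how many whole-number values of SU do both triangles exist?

From triangle RSU: 33 < SU < 135.
From triangle TSU: 19 < SU < 655.
Intersection: 33 < SU < 135, so integers 34 through 134: 101 values.

101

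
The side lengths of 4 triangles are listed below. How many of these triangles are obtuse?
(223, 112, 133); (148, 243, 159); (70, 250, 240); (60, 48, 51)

2

(223,112,133): 112²+133² = 30233 < 49729 = 223² → obtuse
(148,243,159): 148²+159² = 47185 < 59049 = 243² → obtuse
(70,250,240): 70²+240² = 62500 = 250² → right
(60,48,51): 48²+51² = 4905 > 3600 = 60² → acute
2 of the 4 are obtuse.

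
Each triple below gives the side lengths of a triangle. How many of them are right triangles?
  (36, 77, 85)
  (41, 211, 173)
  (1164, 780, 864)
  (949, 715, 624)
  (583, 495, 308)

(36,77,85): 36²+77² = 7225 = 85² → right
(41,211,173): 41²+173² = 31610 < 44521 = 211² → obtuse
(1164,780,864): 780²+864² = 1354896 = 1164² → right
(949,715,624): 624²+715² = 900601 = 949² → right
(583,495,308): 308²+495² = 339889 = 583² → right
4 of the 5 are right.

4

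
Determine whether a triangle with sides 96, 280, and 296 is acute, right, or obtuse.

Compare the square of the longest side to the sum of squares of the other two: 96² + 280² = 87616 = 296².

right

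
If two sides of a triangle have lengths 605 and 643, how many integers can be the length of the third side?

The third side lies in the open interval (38, 1248).
Integers from 39 to 1247 inclusive: 1247 − 39 + 1 = 1209.

1209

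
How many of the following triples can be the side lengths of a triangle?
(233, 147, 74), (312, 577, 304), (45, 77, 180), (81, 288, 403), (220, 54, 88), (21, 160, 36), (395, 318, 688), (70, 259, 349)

(74,147,233): 74+147 ≤ 233 → not valid
(304,312,577): 304+312 > 577 → valid
(45,77,180): 45+77 ≤ 180 → not valid
(81,288,403): 81+288 ≤ 403 → not valid
(54,88,220): 54+88 ≤ 220 → not valid
(21,36,160): 21+36 ≤ 160 → not valid
(318,395,688): 318+395 > 688 → valid
(70,259,349): 70+259 ≤ 349 → not valid
2 of the 8 triples form a triangle.

2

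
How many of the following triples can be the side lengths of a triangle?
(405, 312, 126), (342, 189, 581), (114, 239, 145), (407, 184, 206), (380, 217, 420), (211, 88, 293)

(126,312,405): 126+312 > 405 → valid
(189,342,581): 189+342 ≤ 581 → not valid
(114,145,239): 114+145 > 239 → valid
(184,206,407): 184+206 ≤ 407 → not valid
(217,380,420): 217+380 > 420 → valid
(88,211,293): 88+211 > 293 → valid
4 of the 6 triples form a triangle.

4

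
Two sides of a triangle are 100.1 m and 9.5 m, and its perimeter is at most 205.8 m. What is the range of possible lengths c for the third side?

Triangle inequality alone gives 90.6 < c < 109.6.
The perimeter condition gives c ≤ 205.8 − 100.1 − 9.5 = 96.2.
Intersecting the two: 90.6 < c ≤ 96.2.

90.6 < c ≤ 96.2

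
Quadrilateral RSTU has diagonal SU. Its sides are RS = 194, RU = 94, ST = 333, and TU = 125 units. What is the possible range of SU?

From triangle RSU: |194 − 94| < SU < 194 + 94, i.e. 100 < SU < 288.
From triangle TSU: 208 < SU < 458.
Both must hold, so SU lies in the intersection.

208 < SU < 288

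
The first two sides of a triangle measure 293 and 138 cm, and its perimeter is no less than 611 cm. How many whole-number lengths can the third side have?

Triangle inequality: 155 < x < 431. Perimeter ≥ 611 gives x ≥ 611 − 293 − 138 = 180.
So 180 ≤ x < 431; integers 180 through 430: 251 values.

251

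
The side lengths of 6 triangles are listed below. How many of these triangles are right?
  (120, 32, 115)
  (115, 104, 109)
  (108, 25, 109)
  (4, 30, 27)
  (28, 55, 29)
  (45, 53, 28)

1

(120,32,115): 32²+115² = 14249 < 14400 = 120² → obtuse
(115,104,109): 104²+109² = 22697 > 13225 = 115² → acute
(108,25,109): 25²+108² = 12289 > 11881 = 109² → acute
(4,30,27): 4²+27² = 745 < 900 = 30² → obtuse
(28,55,29): 28²+29² = 1625 < 3025 = 55² → obtuse
(45,53,28): 28²+45² = 2809 = 53² → right
1 of the 6 is right.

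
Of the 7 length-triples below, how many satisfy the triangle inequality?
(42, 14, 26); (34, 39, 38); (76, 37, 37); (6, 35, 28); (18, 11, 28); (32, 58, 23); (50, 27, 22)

2

(14,26,42): 14+26 ≤ 42 → not valid
(34,38,39): 34+38 > 39 → valid
(37,37,76): 37+37 ≤ 76 → not valid
(6,28,35): 6+28 ≤ 35 → not valid
(11,18,28): 11+18 > 28 → valid
(23,32,58): 23+32 ≤ 58 → not valid
(22,27,50): 22+27 ≤ 50 → not valid
2 of the 7 triples form a triangle.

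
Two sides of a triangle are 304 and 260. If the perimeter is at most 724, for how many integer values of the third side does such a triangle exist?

116

Triangle inequality: 44 < x < 564. Perimeter ≤ 724 gives x ≤ 724 − 304 − 260 = 160.
So 44 < x ≤ 160; integers 45 through 160: 116 values.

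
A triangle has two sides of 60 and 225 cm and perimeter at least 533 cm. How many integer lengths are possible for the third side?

37

Triangle inequality: 165 < x < 285. Perimeter ≥ 533 gives x ≥ 533 − 60 − 225 = 248.
So 248 ≤ x < 285; integers 248 through 284: 37 values.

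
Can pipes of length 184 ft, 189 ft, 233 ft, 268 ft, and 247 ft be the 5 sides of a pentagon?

A pentagon exists iff every side is shorter than the sum of the others — equivalently, the longest side is less than the sum of the rest.
Longest side 268 < 853 (sum of the remaining 4), so yes.

Yes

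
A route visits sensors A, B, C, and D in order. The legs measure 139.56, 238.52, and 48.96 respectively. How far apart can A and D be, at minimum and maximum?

The maximum is all hops collinear in one direction: 139.56 + 238.52 + 48.96 = 427.04.
The longest hop is 238.52; the others sum to 188.52. Folding the others back against it leaves at least 238.52 − 188.52 = 50.00.

50.00 ≤ AD ≤ 427.04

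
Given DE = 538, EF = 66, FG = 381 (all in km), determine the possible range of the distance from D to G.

The maximum is all hops collinear in one direction: 538 + 66 + 381 = 985.
The longest hop is 538; the others sum to 447. Folding the others back against it leaves at least 538 − 447 = 91.

91 ≤ DG ≤ 985 km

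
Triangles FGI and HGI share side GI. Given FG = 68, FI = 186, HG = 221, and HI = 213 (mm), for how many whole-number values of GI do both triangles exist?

From triangle FGI: 118 < GI < 254.
From triangle HGI: 8 < GI < 434.
Intersection: 118 < GI < 254, so integers 119 through 253: 135 values.

135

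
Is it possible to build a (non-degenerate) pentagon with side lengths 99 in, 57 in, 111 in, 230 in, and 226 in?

Yes

A pentagon exists iff every side is shorter than the sum of the others — equivalently, the longest side is less than the sum of the rest.
Longest side 230 < 493 (sum of the remaining 4), so yes.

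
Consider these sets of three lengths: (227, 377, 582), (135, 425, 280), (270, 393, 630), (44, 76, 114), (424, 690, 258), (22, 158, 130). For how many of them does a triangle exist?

3

(227,377,582): 227+377 > 582 → valid
(135,280,425): 135+280 ≤ 425 → not valid
(270,393,630): 270+393 > 630 → valid
(44,76,114): 44+76 > 114 → valid
(258,424,690): 258+424 ≤ 690 → not valid
(22,130,158): 22+130 ≤ 158 → not valid
3 of the 6 triples form a triangle.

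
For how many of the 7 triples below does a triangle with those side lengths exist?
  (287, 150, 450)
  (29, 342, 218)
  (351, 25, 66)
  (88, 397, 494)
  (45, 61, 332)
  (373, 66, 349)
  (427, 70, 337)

1

(150,287,450): 150+287 ≤ 450 → not valid
(29,218,342): 29+218 ≤ 342 → not valid
(25,66,351): 25+66 ≤ 351 → not valid
(88,397,494): 88+397 ≤ 494 → not valid
(45,61,332): 45+61 ≤ 332 → not valid
(66,349,373): 66+349 > 373 → valid
(70,337,427): 70+337 ≤ 427 → not valid
1 of the 7 triples forms a triangle.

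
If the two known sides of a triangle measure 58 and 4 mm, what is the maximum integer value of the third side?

The third side must be strictly less than 58 + 4 = 62.
The largest integer below 62 is 61.

61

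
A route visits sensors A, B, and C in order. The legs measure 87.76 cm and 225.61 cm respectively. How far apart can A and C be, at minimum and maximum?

By the triangle inequality, |87.76 − 225.61| ≤ AC ≤ 87.76 + 225.61.

137.85 ≤ AC ≤ 313.37 cm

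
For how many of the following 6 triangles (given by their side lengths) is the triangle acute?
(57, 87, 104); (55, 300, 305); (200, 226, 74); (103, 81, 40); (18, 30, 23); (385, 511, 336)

1

(57,87,104): 57²+87² = 10818 > 10816 = 104² → acute
(55,300,305): 55²+300² = 93025 = 305² → right
(200,226,74): 74²+200² = 45476 < 51076 = 226² → obtuse
(103,81,40): 40²+81² = 8161 < 10609 = 103² → obtuse
(18,30,23): 18²+23² = 853 < 900 = 30² → obtuse
(385,511,336): 336²+385² = 261121 = 511² → right
1 of the 6 is acute.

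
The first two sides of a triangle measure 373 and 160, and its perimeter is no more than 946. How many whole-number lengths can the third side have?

Triangle inequality: 213 < x < 533. Perimeter ≤ 946 gives x ≤ 946 − 373 − 160 = 413.
So 213 < x ≤ 413; integers 214 through 413: 200 values.

200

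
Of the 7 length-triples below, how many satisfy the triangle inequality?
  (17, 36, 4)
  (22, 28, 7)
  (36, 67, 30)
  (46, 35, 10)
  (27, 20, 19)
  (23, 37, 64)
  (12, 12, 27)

(4,17,36): 4+17 ≤ 36 → not valid
(7,22,28): 7+22 > 28 → valid
(30,36,67): 30+36 ≤ 67 → not valid
(10,35,46): 10+35 ≤ 46 → not valid
(19,20,27): 19+20 > 27 → valid
(23,37,64): 23+37 ≤ 64 → not valid
(12,12,27): 12+12 ≤ 27 → not valid
2 of the 7 triples form a triangle.

2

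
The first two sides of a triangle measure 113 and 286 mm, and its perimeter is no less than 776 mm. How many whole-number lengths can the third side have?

Triangle inequality: 173 < x < 399. Perimeter ≥ 776 gives x ≥ 776 − 113 − 286 = 377.
So 377 ≤ x < 399; integers 377 through 398: 22 values.

22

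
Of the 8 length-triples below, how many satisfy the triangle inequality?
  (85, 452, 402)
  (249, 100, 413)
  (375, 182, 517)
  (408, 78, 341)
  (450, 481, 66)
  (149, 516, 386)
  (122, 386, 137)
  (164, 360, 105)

5

(85,402,452): 85+402 > 452 → valid
(100,249,413): 100+249 ≤ 413 → not valid
(182,375,517): 182+375 > 517 → valid
(78,341,408): 78+341 > 408 → valid
(66,450,481): 66+450 > 481 → valid
(149,386,516): 149+386 > 516 → valid
(122,137,386): 122+137 ≤ 386 → not valid
(105,164,360): 105+164 ≤ 360 → not valid
5 of the 8 triples form a triangle.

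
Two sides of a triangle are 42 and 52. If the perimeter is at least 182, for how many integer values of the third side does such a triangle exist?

Triangle inequality: 10 < x < 94. Perimeter ≥ 182 gives x ≥ 182 − 42 − 52 = 88.
So 88 ≤ x < 94; integers 88 through 93: 6 values.

6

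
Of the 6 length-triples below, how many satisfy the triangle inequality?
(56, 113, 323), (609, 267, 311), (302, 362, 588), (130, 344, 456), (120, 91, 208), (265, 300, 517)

(56,113,323): 56+113 ≤ 323 → not valid
(267,311,609): 267+311 ≤ 609 → not valid
(302,362,588): 302+362 > 588 → valid
(130,344,456): 130+344 > 456 → valid
(91,120,208): 91+120 > 208 → valid
(265,300,517): 265+300 > 517 → valid
4 of the 6 triples form a triangle.

4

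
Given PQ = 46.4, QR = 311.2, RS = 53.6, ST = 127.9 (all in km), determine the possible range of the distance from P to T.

83.3 ≤ PT ≤ 539.1 km

The maximum is all hops collinear in one direction: 46.4 + 311.2 + 53.6 + 127.9 = 539.1.
The longest hop is 311.2; the others sum to 227.9. Folding the others back against it leaves at least 311.2 − 227.9 = 83.3.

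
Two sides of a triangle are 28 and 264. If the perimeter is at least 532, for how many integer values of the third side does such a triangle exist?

52

Triangle inequality: 236 < x < 292. Perimeter ≥ 532 gives x ≥ 532 − 28 − 264 = 240.
So 240 ≤ x < 292; integers 240 through 291: 52 values.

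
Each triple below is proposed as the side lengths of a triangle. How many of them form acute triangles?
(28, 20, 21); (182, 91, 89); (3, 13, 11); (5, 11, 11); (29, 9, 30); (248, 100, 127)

(28,20,21): 20²+21² = 841 > 784 = 28² → acute
(182,91,89): 89+91 ≤ 182, not a triangle
(3,13,11): 3²+11² = 130 < 169 = 13² → obtuse
(5,11,11): 5²+11² = 146 > 121 = 11² → acute
(29,9,30): 9²+29² = 922 > 900 = 30² → acute
(248,100,127): 100+127 ≤ 248, not a triangle
3 of the 6 are acute.

3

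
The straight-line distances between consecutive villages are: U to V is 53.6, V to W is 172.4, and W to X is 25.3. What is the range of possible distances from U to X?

The maximum is all hops collinear in one direction: 53.6 + 172.4 + 25.3 = 251.3.
The longest hop is 172.4; the others sum to 78.9. Folding the others back against it leaves at least 172.4 − 78.9 = 93.5.

93.5 ≤ UX ≤ 251.3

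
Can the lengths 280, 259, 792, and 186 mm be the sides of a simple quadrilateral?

No

For a quadrilateral, each side must be shorter than the sum of the others.
Here the longest side is 792, but the remaining 3 sides sum to only 725.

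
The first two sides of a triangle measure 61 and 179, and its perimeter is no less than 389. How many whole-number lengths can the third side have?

91

Triangle inequality: 118 < x < 240. Perimeter ≥ 389 gives x ≥ 389 − 61 − 179 = 149.
So 149 ≤ x < 240; integers 149 through 239: 91 values.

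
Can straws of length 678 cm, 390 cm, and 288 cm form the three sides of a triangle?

No

The two shorter sides sum to 678, exactly equal to the longest side 678.
That gives only a degenerate (flat) triangle — the inequality must be strict.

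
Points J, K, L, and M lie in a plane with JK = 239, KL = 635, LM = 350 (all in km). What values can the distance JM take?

46 ≤ JM ≤ 1224 km

The maximum is all hops collinear in one direction: 239 + 635 + 350 = 1224.
The longest hop is 635; the others sum to 589. Folding the others back against it leaves at least 635 − 589 = 46.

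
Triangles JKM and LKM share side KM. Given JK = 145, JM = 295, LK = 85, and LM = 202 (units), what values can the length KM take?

From triangle JKM: |145 − 295| < KM < 145 + 295, i.e. 150 < KM < 440.
From triangle LKM: 117 < KM < 287.
Both must hold, so KM lies in the intersection.

150 < KM < 287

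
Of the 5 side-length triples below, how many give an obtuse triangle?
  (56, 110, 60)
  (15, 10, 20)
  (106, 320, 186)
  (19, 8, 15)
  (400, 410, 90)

(56,110,60): 56²+60² = 6736 < 12100 = 110² → obtuse
(15,10,20): 10²+15² = 325 < 400 = 20² → obtuse
(106,320,186): 106+186 ≤ 320, not a triangle
(19,8,15): 8²+15² = 289 < 361 = 19² → obtuse
(400,410,90): 90²+400² = 168100 = 410² → right
3 of the 5 are obtuse.

3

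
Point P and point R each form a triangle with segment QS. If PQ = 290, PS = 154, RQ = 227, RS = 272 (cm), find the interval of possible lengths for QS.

From triangle PQS: |290 − 154| < QS < 290 + 154, i.e. 136 < QS < 444.
From triangle RQS: 45 < QS < 499.
Both must hold, so QS lies in the intersection.

136 < QS < 444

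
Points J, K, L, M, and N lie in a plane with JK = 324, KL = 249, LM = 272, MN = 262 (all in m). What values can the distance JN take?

The maximum is all hops collinear in one direction: 324 + 249 + 272 + 262 = 1107.
The longest hop is 324; the others sum to 783. Since 324 ≤ 783, the path can fold back on itself completely, so the minimum distance is 0.

0 ≤ JN ≤ 1107 m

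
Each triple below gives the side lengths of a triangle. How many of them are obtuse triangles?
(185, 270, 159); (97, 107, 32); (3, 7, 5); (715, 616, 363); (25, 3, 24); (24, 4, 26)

(185,270,159): 159²+185² = 59506 < 72900 = 270² → obtuse
(97,107,32): 32²+97² = 10433 < 11449 = 107² → obtuse
(3,7,5): 3²+5² = 34 < 49 = 7² → obtuse
(715,616,363): 363²+616² = 511225 = 715² → right
(25,3,24): 3²+24² = 585 < 625 = 25² → obtuse
(24,4,26): 4²+24² = 592 < 676 = 26² → obtuse
5 of the 6 are obtuse.

5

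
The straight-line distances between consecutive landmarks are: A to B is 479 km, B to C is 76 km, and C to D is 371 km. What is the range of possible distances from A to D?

The maximum is all hops collinear in one direction: 479 + 76 + 371 = 926.
The longest hop is 479; the others sum to 447. Folding the others back against it leaves at least 479 − 447 = 32.

32 ≤ AD ≤ 926 km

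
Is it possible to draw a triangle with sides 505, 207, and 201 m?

The longest side is 505, but the other two sum to only 408.
408 < 505, so the triangle inequality fails.

No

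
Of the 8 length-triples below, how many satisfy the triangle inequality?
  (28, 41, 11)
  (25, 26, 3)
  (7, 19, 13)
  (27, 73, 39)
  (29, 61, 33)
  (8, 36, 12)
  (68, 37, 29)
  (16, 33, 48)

(11,28,41): 11+28 ≤ 41 → not valid
(3,25,26): 3+25 > 26 → valid
(7,13,19): 7+13 > 19 → valid
(27,39,73): 27+39 ≤ 73 → not valid
(29,33,61): 29+33 > 61 → valid
(8,12,36): 8+12 ≤ 36 → not valid
(29,37,68): 29+37 ≤ 68 → not valid
(16,33,48): 16+33 > 48 → valid
4 of the 8 triples form a triangle.

4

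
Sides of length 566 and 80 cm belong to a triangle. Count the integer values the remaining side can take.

159

The third side lies in the open interval (486, 646).
Integers from 487 to 645 inclusive: 645 − 487 + 1 = 159.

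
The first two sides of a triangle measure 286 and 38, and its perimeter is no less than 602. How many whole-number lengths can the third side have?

46

Triangle inequality: 248 < x < 324. Perimeter ≥ 602 gives x ≥ 602 − 286 − 38 = 278.
So 278 ≤ x < 324; integers 278 through 323: 46 values.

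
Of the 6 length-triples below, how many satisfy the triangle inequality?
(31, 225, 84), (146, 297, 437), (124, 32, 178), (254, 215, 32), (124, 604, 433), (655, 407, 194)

(31,84,225): 31+84 ≤ 225 → not valid
(146,297,437): 146+297 > 437 → valid
(32,124,178): 32+124 ≤ 178 → not valid
(32,215,254): 32+215 ≤ 254 → not valid
(124,433,604): 124+433 ≤ 604 → not valid
(194,407,655): 194+407 ≤ 655 → not valid
1 of the 6 triples forms a triangle.

1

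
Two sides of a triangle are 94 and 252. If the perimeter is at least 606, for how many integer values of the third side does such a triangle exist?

Triangle inequality: 158 < x < 346. Perimeter ≥ 606 gives x ≥ 606 − 94 − 252 = 260.
So 260 ≤ x < 346; integers 260 through 345: 86 values.

86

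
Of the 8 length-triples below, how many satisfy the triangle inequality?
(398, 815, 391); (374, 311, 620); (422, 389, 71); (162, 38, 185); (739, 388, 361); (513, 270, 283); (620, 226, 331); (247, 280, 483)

(391,398,815): 391+398 ≤ 815 → not valid
(311,374,620): 311+374 > 620 → valid
(71,389,422): 71+389 > 422 → valid
(38,162,185): 38+162 > 185 → valid
(361,388,739): 361+388 > 739 → valid
(270,283,513): 270+283 > 513 → valid
(226,331,620): 226+331 ≤ 620 → not valid
(247,280,483): 247+280 > 483 → valid
6 of the 8 triples form a triangle.

6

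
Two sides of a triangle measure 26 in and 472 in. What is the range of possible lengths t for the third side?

446 < t < 498 (in)

By the triangle inequality, t must be less than 26 + 472 = 498 and greater than |26 − 472| = 446.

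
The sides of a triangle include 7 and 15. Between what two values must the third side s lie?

By the triangle inequality, s must be less than 7 + 15 = 22 and greater than |7 − 15| = 8.

8 < s < 22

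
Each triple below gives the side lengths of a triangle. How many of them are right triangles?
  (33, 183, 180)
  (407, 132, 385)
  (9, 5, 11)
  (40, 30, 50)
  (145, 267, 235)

(33,183,180): 33²+180² = 33489 = 183² → right
(407,132,385): 132²+385² = 165649 = 407² → right
(9,5,11): 5²+9² = 106 < 121 = 11² → obtuse
(40,30,50): 30²+40² = 2500 = 50² → right
(145,267,235): 145²+235² = 76250 > 71289 = 267² → acute
3 of the 5 are right.

3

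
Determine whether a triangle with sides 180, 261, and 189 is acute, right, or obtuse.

Compare the square of the longest side to the sum of squares of the other two: 180² + 189² = 68121 = 261².

right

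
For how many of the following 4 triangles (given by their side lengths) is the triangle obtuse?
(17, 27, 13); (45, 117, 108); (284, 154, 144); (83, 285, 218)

(17,27,13): 13²+17² = 458 < 729 = 27² → obtuse
(45,117,108): 45²+108² = 13689 = 117² → right
(284,154,144): 144²+154² = 44452 < 80656 = 284² → obtuse
(83,285,218): 83²+218² = 54413 < 81225 = 285² → obtuse
3 of the 4 are obtuse.

3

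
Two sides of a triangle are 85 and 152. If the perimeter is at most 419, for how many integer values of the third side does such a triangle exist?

115

Triangle inequality: 67 < x < 237. Perimeter ≤ 419 gives x ≤ 419 − 85 − 152 = 182.
So 67 < x ≤ 182; integers 68 through 182: 115 values.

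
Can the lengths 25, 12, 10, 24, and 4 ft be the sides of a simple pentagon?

A pentagon exists iff every side is shorter than the sum of the others — equivalently, the longest side is less than the sum of the rest.
Longest side 25 < 50 (sum of the remaining 4), so yes.

Yes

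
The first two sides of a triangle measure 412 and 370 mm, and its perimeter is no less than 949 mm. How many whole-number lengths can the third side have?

Triangle inequality: 42 < x < 782. Perimeter ≥ 949 gives x ≥ 949 − 412 − 370 = 167.
So 167 ≤ x < 782; integers 167 through 781: 615 values.

615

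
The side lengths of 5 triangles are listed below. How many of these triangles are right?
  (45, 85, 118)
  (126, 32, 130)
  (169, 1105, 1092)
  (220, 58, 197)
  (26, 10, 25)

(45,85,118): 45²+85² = 9250 < 13924 = 118² → obtuse
(126,32,130): 32²+126² = 16900 = 130² → right
(169,1105,1092): 169²+1092² = 1221025 = 1105² → right
(220,58,197): 58²+197² = 42173 < 48400 = 220² → obtuse
(26,10,25): 10²+25² = 725 > 676 = 26² → acute
2 of the 5 are right.

2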